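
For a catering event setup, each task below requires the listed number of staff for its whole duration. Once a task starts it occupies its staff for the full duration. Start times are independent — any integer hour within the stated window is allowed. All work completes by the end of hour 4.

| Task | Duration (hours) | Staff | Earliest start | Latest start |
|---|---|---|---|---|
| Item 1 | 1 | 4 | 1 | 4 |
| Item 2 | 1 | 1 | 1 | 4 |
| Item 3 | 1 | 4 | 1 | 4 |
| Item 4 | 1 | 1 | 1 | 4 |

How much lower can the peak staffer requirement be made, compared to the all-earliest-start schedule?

6

Early-start peak: h1:10  h2:0  h3:0  h4:0 ⇒ 10.
Leveled (Item 1@1, Item 2@2, Item 3@3, Item 4@2): h1:4  h2:2  h3:4  h4:0 ⇒ 4.
Reduction 10 − 4 = 6.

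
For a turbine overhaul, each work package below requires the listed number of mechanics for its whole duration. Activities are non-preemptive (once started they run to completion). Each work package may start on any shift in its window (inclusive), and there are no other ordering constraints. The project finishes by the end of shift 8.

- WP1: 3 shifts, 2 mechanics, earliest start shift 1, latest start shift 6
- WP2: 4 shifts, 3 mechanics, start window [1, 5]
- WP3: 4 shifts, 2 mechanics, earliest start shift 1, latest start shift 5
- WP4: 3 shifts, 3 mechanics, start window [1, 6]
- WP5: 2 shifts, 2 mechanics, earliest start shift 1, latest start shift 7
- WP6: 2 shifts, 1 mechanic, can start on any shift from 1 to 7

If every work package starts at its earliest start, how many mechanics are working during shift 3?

10

At early start, shift 3 has: WP1, WP2, WP3, WP4.
Demand: 2 + 3 + 2 + 3 = 10.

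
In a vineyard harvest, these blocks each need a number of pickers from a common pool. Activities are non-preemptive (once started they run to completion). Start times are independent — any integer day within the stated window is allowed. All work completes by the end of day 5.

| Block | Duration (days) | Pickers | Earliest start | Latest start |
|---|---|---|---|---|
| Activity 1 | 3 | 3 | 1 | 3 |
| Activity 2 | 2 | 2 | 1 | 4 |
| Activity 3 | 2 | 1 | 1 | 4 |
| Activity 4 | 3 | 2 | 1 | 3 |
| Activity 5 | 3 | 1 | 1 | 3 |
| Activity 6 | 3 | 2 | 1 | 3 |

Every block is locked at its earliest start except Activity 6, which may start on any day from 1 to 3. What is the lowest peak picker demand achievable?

9

Activity 6@1: d1:11  d2:11  d3:8  d4:0  d5:0 → peak 11
Activity 6@2: d1:9  d2:11  d3:8  d4:2  d5:0 → peak 11
Activity 6@3: d1:9  d2:9  d3:8  d4:2  d5:2 → peak 9
Best is Activity 6@3, peak 9.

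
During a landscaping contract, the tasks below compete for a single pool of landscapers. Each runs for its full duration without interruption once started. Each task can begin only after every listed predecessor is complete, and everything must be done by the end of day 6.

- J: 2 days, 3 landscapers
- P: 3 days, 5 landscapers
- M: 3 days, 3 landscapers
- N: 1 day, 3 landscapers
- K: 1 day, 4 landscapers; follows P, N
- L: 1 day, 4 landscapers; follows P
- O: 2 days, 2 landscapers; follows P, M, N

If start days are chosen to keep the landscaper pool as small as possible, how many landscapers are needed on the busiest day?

9

Early-start (J@1, P@1, M@1, N@1, K@4, L@4, O@4) gives peak 14: d1:14  d2:11  d3:8  d4:10  d5:2  d6:0.
Shift J→4, N→4, K→5, L→6, O→5.
Schedule J@4, P@1, M@1, N@4, K@5, L@6, O@5: d1:8  d2:8  d3:8  d4:6  d5:9  d6:6 — peak 9.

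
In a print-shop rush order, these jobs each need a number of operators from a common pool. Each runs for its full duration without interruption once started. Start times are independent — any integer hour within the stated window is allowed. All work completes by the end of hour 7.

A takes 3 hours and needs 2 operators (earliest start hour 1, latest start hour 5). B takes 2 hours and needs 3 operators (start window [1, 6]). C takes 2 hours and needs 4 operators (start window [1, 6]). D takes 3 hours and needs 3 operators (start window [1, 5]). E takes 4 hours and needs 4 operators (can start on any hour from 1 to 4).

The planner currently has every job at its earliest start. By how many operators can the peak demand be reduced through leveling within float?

9

Early-start peak: h1:16  h2:16  h3:9  h4:4  h5:0  h6:0  h7:0 ⇒ 16.
Leveled (A@1, B@3, C@1, D@5, E@4): h1:6  h2:6  h3:5  h4:7  h5:7  h6:7  h7:7 ⇒ 7.
Reduction 16 − 7 = 9.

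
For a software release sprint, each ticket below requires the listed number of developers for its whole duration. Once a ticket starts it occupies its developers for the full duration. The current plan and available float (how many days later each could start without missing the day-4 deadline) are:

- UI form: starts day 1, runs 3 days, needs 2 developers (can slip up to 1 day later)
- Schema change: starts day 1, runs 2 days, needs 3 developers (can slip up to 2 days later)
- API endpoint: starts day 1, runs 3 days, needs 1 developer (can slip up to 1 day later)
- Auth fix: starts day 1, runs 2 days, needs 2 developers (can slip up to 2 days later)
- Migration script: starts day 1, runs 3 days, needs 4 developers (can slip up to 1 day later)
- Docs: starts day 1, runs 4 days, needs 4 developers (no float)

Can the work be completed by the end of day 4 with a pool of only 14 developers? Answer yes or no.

Schedule UI form@1, Schema change@1, API endpoint@1, Auth fix@3, Migration script@1, Docs@1: d1:14  d2:14  d3:13  d4:6 — peak 14 ≤ 14.

yes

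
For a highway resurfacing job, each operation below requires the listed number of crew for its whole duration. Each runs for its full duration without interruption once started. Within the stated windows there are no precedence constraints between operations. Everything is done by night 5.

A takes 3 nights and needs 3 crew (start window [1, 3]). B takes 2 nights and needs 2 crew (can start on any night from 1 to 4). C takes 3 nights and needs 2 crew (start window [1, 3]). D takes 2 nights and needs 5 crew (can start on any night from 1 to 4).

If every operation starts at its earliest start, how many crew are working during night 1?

12

At early start, night 1 has: A, B, C, D.
Demand: 3 + 2 + 2 + 5 = 12.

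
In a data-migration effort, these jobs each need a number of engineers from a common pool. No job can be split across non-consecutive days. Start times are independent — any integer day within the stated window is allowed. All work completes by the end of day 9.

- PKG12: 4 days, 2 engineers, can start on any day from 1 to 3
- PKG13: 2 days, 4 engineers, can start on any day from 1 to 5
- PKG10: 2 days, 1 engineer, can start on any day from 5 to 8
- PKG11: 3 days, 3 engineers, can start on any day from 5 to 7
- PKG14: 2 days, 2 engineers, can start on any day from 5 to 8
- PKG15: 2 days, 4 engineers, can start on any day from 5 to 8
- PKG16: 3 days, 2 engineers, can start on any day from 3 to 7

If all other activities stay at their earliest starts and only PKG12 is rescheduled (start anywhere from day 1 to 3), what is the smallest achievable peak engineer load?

12

PKG12@1: d1:6  d2:6  d3:4  d4:4  d5:12  d6:10  d7:3  d8:0  d9:0 → peak 12
PKG12@2: d1:4  d2:6  d3:4  d4:4  d5:14  d6:10  d7:3  d8:0  d9:0 → peak 14
PKG12@3: d1:4  d2:4  d3:4  d4:4  d5:14  d6:12  d7:3  d8:0  d9:0 → peak 14
Best is PKG12@1, peak 12.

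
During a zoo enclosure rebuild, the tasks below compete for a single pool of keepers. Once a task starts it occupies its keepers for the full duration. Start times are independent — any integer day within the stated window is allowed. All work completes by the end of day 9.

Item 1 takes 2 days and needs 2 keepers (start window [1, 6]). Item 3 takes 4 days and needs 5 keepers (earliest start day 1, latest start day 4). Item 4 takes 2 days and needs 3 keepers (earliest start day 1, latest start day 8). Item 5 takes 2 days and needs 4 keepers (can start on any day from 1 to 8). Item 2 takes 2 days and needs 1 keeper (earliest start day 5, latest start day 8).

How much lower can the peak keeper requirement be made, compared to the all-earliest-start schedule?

Early-start peak: d1:14  d2:14  d3:5  d4:5  d5:1  d6:1  d7:0  d8:0  d9:0 ⇒ 14.
Leveled (Item 1@1, Item 3@3, Item 4@1, Item 5@7, Item 2@7): d1:5  d2:5  d3:5  d4:5  d5:5  d6:5  d7:5  d8:5  d9:0 ⇒ 5.
Reduction 14 − 5 = 9.

9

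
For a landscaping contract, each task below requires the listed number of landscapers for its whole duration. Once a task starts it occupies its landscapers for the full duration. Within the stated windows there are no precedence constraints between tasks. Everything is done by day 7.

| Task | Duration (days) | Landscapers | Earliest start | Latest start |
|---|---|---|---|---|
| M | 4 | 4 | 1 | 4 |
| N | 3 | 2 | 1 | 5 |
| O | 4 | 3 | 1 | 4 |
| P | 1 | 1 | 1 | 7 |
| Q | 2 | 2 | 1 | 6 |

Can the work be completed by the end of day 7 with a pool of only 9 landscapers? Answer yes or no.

Schedule M@1, N@1, O@4, P@1, Q@5: d1:7  d2:6  d3:6  d4:7  d5:5  d6:5  d7:3 — peak 7 ≤ 9.

yes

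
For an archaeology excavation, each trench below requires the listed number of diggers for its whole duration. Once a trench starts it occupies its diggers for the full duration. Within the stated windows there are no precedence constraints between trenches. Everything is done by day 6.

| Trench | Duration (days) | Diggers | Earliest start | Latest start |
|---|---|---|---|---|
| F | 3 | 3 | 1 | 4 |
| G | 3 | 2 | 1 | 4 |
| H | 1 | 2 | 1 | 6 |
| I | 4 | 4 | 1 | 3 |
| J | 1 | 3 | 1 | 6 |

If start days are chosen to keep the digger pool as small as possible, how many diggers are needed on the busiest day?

7

Early-start (F@1, G@1, H@1, I@1, J@1) gives peak 14: d1:14  d2:9  d3:9  d4:4  d5:0  d6:0.
Shift G→4, I→2, J→6.
Schedule F@1, G@4, H@1, I@2, J@6: d1:5  d2:7  d3:7  d4:6  d5:6  d6:5 — peak 7.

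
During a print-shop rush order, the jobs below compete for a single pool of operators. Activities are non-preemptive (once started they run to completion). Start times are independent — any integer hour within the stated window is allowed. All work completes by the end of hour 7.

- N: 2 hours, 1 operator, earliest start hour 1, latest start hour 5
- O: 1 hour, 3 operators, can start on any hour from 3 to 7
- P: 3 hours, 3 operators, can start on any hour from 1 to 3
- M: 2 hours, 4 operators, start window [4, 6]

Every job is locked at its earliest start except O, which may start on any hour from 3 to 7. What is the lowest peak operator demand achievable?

O@3: h1:4  h2:4  h3:6  h4:4  h5:4  h6:0  h7:0 → peak 6
O@4: h1:4  h2:4  h3:3  h4:7  h5:4  h6:0  h7:0 → peak 7
O@5: h1:4  h2:4  h3:3  h4:4  h5:7  h6:0  h7:0 → peak 7
O@6: h1:4  h2:4  h3:3  h4:4  h5:4  h6:3  h7:0 → peak 4
O@7: h1:4  h2:4  h3:3  h4:4  h5:4  h6:0  h7:3 → peak 4
Best is O@6, peak 4.

4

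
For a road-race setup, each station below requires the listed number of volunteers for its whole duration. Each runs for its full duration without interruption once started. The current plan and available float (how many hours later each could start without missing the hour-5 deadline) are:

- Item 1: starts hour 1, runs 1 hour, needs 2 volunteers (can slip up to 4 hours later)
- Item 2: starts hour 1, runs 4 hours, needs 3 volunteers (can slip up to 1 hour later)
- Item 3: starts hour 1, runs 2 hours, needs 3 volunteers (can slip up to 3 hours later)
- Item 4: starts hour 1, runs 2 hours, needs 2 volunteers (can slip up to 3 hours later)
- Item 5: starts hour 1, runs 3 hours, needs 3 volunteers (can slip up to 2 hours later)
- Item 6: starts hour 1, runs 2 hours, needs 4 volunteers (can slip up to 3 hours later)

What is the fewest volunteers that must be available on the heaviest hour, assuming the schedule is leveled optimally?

9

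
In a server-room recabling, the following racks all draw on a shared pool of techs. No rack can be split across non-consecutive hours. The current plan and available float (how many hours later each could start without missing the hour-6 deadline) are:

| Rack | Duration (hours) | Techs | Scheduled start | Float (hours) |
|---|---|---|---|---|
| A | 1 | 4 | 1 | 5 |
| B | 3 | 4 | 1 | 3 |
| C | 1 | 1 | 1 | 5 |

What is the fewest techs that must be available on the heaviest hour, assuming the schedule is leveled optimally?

Early-start (A@1, B@1, C@1) gives peak 9: h1:9  h2:4  h3:4  h4:0  h5:0  h6:0.
Shift B→2, C→5.
Schedule A@1, B@2, C@5: h1:4  h2:4  h3:4  h4:4  h5:1  h6:0 — peak 4.

4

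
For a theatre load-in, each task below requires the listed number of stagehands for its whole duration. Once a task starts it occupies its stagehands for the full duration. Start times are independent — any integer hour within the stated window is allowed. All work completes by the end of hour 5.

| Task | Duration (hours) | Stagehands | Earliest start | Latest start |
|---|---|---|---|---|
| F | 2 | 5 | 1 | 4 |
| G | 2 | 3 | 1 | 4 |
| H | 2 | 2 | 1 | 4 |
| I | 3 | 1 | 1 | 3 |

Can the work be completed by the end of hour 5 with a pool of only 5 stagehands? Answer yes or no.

The minimum achievable peak is 6; 5 < 6, so no feasible schedule stays within the cap.

no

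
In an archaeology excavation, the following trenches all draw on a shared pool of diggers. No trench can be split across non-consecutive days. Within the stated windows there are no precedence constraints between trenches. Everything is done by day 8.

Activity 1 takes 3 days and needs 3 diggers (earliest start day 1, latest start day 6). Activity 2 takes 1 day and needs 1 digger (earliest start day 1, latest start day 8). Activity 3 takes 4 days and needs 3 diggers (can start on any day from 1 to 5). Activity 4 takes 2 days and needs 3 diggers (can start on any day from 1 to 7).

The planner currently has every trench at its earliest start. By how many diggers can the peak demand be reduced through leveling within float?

4

Early-start peak: d1:10  d2:9  d3:6  d4:3  d5:0  d6:0  d7:0  d8:0 ⇒ 10.
Leveled (Activity 1@1, Activity 2@1, Activity 3@2, Activity 4@4): d1:4  d2:6  d3:6  d4:6  d5:6  d6:0  d7:0  d8:0 ⇒ 6.
Reduction 10 − 6 = 4.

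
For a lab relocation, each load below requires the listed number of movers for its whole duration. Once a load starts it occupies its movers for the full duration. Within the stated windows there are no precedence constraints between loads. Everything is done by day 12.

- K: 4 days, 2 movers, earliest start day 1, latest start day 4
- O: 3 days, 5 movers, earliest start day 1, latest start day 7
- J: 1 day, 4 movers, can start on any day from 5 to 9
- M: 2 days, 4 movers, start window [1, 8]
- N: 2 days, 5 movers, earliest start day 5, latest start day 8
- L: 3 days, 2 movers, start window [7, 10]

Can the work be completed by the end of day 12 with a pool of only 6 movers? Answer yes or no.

yes

Schedule K@4, O@1, J@5, M@6, N@8, L@10: d1:5  d2:5  d3:5  d4:2  d5:6  d6:6  d7:6  d8:5  d9:5  d10:2  d11:2  d12:2 — peak 6 ≤ 6.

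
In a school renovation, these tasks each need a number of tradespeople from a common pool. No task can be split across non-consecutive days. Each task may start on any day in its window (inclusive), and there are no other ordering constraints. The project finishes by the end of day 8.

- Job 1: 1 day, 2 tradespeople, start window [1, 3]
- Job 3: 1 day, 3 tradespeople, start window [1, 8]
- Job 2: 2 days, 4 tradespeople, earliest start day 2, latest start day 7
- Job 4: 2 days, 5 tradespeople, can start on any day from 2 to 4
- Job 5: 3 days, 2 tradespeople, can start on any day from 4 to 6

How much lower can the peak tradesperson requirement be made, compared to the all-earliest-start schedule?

4

Early-start peak: d1:5  d2:9  d3:9  d4:2  d5:2  d6:2  d7:0  d8:0 ⇒ 9.
Leveled (Job 1@1, Job 3@1, Job 2@2, Job 4@4, Job 5@6): d1:5  d2:4  d3:4  d4:5  d5:5  d6:2  d7:2  d8:2 ⇒ 5.
Reduction 9 − 5 = 4.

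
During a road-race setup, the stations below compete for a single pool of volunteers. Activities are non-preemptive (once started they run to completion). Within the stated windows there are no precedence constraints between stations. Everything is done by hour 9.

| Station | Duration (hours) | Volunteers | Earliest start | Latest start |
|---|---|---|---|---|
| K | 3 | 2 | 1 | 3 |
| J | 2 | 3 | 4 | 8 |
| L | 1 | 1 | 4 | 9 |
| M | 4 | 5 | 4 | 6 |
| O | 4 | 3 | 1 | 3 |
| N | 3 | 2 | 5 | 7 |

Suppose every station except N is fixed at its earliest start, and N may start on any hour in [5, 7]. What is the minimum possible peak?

N@5: h1:5  h2:5  h3:5  h4:12  h5:10  h6:7  h7:7  h8:0  h9:0 → peak 12
N@6: h1:5  h2:5  h3:5  h4:12  h5:8  h6:7  h7:7  h8:2  h9:0 → peak 12
N@7: h1:5  h2:5  h3:5  h4:12  h5:8  h6:5  h7:7  h8:2  h9:2 → peak 12
Best is N@5, peak 12.

12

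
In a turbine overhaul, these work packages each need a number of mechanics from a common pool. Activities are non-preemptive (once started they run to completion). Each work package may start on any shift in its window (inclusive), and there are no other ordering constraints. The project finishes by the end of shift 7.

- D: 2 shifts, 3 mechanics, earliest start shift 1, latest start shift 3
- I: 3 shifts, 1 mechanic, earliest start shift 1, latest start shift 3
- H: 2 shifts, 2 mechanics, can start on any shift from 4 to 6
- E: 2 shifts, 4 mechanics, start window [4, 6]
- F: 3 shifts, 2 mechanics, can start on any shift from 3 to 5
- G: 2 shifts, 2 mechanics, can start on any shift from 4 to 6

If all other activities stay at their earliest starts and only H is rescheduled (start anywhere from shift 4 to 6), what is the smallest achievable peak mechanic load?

8

H@4: s1:4  s2:4  s3:3  s4:10  s5:10  s6:0  s7:0 → peak 10
H@5: s1:4  s2:4  s3:3  s4:8  s5:10  s6:2  s7:0 → peak 10
H@6: s1:4  s2:4  s3:3  s4:8  s5:8  s6:2  s7:2 → peak 8
Best is H@6, peak 8.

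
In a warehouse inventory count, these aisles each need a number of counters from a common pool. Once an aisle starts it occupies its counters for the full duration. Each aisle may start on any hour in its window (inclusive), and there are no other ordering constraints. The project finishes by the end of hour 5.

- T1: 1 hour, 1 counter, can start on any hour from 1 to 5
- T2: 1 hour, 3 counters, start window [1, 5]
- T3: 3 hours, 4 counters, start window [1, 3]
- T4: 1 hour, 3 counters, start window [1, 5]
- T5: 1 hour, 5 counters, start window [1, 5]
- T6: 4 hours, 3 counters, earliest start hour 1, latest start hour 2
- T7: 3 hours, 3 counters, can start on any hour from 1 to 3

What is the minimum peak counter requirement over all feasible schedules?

10

Early-start (T1@1, T2@1, T3@1, T4@1, T5@1, T6@1, T7@1) gives peak 22: h1:22  h2:10  h3:10  h4:3  h5:0.
Shift T4→4, T5→5, T6→2, T7→2.
Schedule T1@1, T2@1, T3@1, T4@4, T5@5, T6@2, T7@2: h1:8  h2:10  h3:10  h4:9  h5:8 — peak 10.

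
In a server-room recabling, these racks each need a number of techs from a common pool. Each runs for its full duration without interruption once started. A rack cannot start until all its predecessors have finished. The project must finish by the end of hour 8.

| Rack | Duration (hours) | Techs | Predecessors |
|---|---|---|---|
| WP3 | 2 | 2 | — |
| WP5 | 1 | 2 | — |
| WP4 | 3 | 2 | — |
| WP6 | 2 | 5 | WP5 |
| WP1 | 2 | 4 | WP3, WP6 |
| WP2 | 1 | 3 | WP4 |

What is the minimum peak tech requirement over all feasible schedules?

Early-start (WP3@1, WP5@1, WP4@1, WP6@2, WP1@4, WP2@4) gives peak 9: h1:6  h2:9  h3:7  h4:7  h5:4  h6:0  h7:0  h8:0.
Shift WP5→3, WP6→4, WP1→6, WP2→8.
Schedule WP3@1, WP5@3, WP4@1, WP6@4, WP1@6, WP2@8: h1:4  h2:4  h3:4  h4:5  h5:5  h6:4  h7:4  h8:3 — peak 5.
Total tech-hours = 33 over 8 hours ⇒ peak ≥ ⌈33/8⌉ = 5, so 5 is optimal.

5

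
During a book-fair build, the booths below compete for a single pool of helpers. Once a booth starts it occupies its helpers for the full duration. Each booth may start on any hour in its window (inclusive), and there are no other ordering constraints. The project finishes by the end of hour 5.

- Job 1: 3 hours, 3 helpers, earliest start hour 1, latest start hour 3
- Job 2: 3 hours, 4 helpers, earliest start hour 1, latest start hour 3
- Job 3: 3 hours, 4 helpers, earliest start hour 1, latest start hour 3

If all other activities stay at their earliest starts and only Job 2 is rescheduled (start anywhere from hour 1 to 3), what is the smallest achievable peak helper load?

11

Job 2@1: h1:11  h2:11  h3:11  h4:0  h5:0 → peak 11
Job 2@2: h1:7  h2:11  h3:11  h4:4  h5:0 → peak 11
Job 2@3: h1:7  h2:7  h3:11  h4:4  h5:4 → peak 11
Best is Job 2@1, peak 11.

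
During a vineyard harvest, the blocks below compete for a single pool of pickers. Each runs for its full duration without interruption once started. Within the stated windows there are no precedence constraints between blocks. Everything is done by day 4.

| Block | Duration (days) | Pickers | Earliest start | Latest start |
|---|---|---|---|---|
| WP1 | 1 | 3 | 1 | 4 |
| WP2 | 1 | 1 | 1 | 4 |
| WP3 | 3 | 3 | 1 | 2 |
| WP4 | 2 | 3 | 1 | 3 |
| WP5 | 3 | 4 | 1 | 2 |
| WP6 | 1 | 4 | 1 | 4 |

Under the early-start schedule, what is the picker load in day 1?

At early start, day 1 has: WP1, WP2, WP3, WP4, WP5, WP6.
Demand: 3 + 1 + 3 + 3 + 4 + 4 = 18.

18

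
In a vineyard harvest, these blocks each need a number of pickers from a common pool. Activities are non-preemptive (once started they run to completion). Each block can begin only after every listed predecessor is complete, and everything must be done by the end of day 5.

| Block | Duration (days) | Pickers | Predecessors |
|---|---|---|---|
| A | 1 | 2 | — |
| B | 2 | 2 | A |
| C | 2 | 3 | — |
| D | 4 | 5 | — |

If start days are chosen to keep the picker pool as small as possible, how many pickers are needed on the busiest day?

8

Early-start (A@1, B@2, C@1, D@1) gives peak 10: d1:10  d2:10  d3:7  d4:5  d5:0.
Shift C→4.
Schedule A@1, B@2, C@4, D@1: d1:7  d2:7  d3:7  d4:8  d5:3 — peak 8.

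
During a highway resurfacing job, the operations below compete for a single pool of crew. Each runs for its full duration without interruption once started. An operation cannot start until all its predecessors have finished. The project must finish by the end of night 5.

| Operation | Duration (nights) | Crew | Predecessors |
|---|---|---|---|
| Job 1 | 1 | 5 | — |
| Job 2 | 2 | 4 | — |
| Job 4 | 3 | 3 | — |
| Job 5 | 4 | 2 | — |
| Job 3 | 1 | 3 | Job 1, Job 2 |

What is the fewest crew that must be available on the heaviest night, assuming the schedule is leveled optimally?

Early-start (Job 1@1, Job 2@1, Job 4@1, Job 5@1, Job 3@3) gives peak 14: n1:14  n2:9  n3:8  n4:2  n5:0.
Shift Job 4→2, Job 5→2.
Schedule Job 1@1, Job 2@1, Job 4@2, Job 5@2, Job 3@3: n1:9  n2:9  n3:8  n4:5  n5:2 — peak 9.

9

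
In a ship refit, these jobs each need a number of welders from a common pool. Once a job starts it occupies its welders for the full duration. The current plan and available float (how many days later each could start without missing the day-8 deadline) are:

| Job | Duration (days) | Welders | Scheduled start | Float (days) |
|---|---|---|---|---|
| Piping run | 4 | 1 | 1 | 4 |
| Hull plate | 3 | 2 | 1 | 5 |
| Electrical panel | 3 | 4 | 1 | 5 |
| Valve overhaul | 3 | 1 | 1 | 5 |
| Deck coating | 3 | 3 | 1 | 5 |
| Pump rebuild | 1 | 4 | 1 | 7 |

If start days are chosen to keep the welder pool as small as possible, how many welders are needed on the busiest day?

6

Early-start (Piping run@1, Hull plate@1, Electrical panel@1, Valve overhaul@1, Deck coating@1, Pump rebuild@1) gives peak 15: d1:15  d2:11  d3:11  d4:1  d5:0  d6:0  d7:0  d8:0.
Shift Electrical panel→4, Valve overhaul→4, Pump rebuild→7.
Schedule Piping run@1, Hull plate@1, Electrical panel@4, Valve overhaul@4, Deck coating@1, Pump rebuild@7: d1:6  d2:6  d3:6  d4:6  d5:5  d6:5  d7:4  d8:0 — peak 6.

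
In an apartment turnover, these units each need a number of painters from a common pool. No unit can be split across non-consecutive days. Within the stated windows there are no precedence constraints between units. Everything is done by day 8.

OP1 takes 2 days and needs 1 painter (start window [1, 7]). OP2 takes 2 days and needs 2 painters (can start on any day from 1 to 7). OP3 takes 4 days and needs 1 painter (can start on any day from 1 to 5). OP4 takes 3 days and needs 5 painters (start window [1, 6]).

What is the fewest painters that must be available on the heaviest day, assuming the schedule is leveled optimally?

5

Early-start (OP1@1, OP2@1, OP3@1, OP4@1) gives peak 9: d1:9  d2:9  d3:6  d4:1  d5:0  d6:0  d7:0  d8:0.
Shift OP4→5.
Schedule OP1@1, OP2@1, OP3@1, OP4@5: d1:4  d2:4  d3:1  d4:1  d5:5  d6:5  d7:5  d8:0 — peak 5.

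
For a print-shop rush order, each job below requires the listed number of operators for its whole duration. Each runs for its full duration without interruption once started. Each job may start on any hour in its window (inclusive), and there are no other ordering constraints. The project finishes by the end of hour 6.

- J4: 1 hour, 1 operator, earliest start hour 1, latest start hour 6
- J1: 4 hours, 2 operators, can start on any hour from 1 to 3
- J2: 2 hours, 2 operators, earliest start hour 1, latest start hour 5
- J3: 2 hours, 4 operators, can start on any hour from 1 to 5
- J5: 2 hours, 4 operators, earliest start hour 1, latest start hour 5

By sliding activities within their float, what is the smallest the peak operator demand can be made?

6

Early-start (J4@1, J1@1, J2@1, J3@1, J5@1) gives peak 13: h1:13  h2:12  h3:2  h4:2  h5:0  h6:0.
Shift J3→3, J5→5.
Schedule J4@1, J1@1, J2@1, J3@3, J5@5: h1:5  h2:4  h3:6  h4:6  h5:4  h6:4 — peak 6.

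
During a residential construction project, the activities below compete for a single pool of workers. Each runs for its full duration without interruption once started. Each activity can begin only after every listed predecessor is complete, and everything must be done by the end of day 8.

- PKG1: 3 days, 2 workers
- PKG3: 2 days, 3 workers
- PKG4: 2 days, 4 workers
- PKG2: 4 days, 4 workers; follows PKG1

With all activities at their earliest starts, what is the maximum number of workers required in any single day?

Early-start schedule: PKG1@1, PKG3@1, PKG4@1, PKG2@4.
Load per day: day 1: 9, day 2: 9, day 3: 2, day 4: 4, day 5: 4, day 6: 4, day 7: 4, day 8: 0.
Peak is 9.

9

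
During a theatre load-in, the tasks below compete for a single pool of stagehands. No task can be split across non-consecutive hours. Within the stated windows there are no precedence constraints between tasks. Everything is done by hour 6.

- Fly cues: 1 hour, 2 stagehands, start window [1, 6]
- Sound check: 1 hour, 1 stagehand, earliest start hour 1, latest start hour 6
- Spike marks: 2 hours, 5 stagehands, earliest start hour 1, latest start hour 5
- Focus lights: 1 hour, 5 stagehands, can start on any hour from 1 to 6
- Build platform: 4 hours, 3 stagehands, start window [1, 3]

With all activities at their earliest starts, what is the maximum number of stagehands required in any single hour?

Early-start schedule: Fly cues@1, Sound check@1, Spike marks@1, Focus lights@1, Build platform@1.
Load per hour: hour 1: 16, hour 2: 8, hour 3: 3, hour 4: 3, hour 5: 0, hour 6: 0.
Peak is 16.

16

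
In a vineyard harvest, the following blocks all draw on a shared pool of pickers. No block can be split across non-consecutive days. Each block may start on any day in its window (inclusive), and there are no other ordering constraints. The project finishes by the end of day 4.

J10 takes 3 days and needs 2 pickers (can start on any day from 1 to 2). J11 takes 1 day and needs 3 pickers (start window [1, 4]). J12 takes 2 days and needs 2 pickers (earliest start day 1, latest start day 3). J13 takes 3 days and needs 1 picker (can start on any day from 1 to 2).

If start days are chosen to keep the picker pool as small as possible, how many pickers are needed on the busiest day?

5

Early-start (J10@1, J11@1, J12@1, J13@1) gives peak 8: d1:8  d2:5  d3:3  d4:0.
Shift J12→2, J13→2.
Schedule J10@1, J11@1, J12@2, J13@2: d1:5  d2:5  d3:5  d4:1 — peak 5.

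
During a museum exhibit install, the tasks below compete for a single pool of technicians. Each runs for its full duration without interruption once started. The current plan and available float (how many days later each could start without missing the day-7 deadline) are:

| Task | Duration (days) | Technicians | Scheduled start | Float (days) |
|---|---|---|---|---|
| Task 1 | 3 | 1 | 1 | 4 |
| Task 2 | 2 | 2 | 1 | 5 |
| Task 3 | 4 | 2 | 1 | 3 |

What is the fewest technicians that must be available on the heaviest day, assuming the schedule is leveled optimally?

Early-start (Task 1@1, Task 2@1, Task 3@1) gives peak 5: d1:5  d2:5  d3:3  d4:2  d5:0  d6:0  d7:0.
Shift Task 3→3.
Schedule Task 1@1, Task 2@1, Task 3@3: d1:3  d2:3  d3:3  d4:2  d5:2  d6:2  d7:0 — peak 3.
Total technician-days = 15 over 7 days ⇒ peak ≥ ⌈15/7⌉ = 3, so 3 is optimal.

3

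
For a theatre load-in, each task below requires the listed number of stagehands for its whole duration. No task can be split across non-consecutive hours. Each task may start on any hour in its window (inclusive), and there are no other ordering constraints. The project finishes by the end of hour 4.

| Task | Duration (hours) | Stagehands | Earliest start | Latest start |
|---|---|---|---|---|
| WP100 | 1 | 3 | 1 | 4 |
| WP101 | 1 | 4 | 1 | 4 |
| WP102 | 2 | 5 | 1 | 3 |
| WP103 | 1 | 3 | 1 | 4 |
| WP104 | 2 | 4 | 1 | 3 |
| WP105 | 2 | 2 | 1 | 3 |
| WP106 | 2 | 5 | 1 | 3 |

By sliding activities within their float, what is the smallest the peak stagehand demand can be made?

11

Early-start (WP100@1, WP101@1, WP102@1, WP103@1, WP104@1, WP105@1, WP106@1) gives peak 26: h1:26  h2:16  h3:0  h4:0.
Shift WP101→2, WP104→3, WP105→2, WP106→3.
Schedule WP100@1, WP101@2, WP102@1, WP103@1, WP104@3, WP105@2, WP106@3: h1:11  h2:11  h3:11  h4:9 — peak 11.
Total stagehand-hours = 42 over 4 hours ⇒ peak ≥ ⌈42/4⌉ = 11, so 11 is optimal.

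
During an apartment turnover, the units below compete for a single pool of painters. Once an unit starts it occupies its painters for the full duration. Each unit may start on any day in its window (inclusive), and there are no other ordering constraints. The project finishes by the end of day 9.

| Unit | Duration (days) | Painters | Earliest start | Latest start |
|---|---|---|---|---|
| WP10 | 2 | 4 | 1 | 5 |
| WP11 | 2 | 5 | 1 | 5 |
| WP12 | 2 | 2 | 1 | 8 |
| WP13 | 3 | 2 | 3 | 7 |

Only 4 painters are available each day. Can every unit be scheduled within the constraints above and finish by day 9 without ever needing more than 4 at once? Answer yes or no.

The minimum achievable peak is 5; 4 < 5, so no feasible schedule stays within the cap.

no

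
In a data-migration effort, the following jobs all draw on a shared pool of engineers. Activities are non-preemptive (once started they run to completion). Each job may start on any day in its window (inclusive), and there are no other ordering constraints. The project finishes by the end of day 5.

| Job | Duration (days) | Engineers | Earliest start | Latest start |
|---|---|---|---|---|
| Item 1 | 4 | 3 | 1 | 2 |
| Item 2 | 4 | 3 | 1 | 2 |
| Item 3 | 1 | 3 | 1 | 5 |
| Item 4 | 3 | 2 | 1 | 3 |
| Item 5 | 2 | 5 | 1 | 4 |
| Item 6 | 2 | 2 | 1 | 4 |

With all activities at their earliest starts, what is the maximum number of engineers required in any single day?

Early-start schedule: Item 1@1, Item 2@1, Item 3@1, Item 4@1, Item 5@1, Item 6@1.
Load per day: day 1: 18, day 2: 15, day 3: 8, day 4: 6, day 5: 0.
Peak is 18.

18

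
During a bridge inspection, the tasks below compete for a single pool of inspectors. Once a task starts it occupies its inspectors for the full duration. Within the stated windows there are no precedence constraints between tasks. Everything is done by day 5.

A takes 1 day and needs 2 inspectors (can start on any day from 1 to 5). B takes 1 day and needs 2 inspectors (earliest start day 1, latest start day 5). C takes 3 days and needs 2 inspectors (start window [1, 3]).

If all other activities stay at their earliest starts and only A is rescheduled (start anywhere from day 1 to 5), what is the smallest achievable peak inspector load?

A@1: d1:6  d2:2  d3:2  d4:0  d5:0 → peak 6
A@2: d1:4  d2:4  d3:2  d4:0  d5:0 → peak 4
A@3: d1:4  d2:2  d3:4  d4:0  d5:0 → peak 4
A@4: d1:4  d2:2  d3:2  d4:2  d5:0 → peak 4
A@5: d1:4  d2:2  d3:2  d4:0  d5:2 → peak 4
Best is A@2, peak 4.

4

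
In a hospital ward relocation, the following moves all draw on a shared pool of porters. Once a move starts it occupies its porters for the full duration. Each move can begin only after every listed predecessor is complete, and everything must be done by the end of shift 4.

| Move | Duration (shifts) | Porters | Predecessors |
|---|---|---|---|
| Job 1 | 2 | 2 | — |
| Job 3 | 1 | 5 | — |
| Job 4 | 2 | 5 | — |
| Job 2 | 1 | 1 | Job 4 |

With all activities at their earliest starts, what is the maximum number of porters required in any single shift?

12

Early-start schedule: Job 1@1, Job 3@1, Job 4@1, Job 2@3.
Load per shift: shift 1: 12, shift 2: 7, shift 3: 1, shift 4: 0.
Peak is 12.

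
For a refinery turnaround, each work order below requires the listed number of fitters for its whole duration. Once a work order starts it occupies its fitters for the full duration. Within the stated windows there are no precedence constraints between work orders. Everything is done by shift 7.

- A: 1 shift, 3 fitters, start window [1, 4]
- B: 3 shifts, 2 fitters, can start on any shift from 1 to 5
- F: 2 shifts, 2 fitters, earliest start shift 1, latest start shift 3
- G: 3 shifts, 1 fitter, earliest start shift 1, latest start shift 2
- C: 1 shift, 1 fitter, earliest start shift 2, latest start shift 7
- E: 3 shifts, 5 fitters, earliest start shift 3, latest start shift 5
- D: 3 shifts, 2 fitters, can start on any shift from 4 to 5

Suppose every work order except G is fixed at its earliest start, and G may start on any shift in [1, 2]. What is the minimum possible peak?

8

G@1: s1:8  s2:6  s3:8  s4:7  s5:7  s6:2  s7:0 → peak 8
G@2: s1:7  s2:6  s3:8  s4:8  s5:7  s6:2  s7:0 → peak 8
Best is G@1, peak 8.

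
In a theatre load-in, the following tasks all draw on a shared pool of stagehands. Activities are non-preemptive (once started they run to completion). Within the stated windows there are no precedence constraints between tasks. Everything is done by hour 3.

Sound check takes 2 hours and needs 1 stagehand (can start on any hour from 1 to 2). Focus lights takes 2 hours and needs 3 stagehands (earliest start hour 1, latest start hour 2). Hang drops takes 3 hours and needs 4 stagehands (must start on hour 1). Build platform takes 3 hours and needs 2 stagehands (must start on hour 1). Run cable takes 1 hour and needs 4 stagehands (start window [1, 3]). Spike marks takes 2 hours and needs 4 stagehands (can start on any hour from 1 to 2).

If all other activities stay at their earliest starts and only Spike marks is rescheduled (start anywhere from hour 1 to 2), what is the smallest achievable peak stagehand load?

14

Spike marks@1: h1:18  h2:14  h3:6 → peak 18
Spike marks@2: h1:14  h2:14  h3:10 → peak 14
Best is Spike marks@2, peak 14.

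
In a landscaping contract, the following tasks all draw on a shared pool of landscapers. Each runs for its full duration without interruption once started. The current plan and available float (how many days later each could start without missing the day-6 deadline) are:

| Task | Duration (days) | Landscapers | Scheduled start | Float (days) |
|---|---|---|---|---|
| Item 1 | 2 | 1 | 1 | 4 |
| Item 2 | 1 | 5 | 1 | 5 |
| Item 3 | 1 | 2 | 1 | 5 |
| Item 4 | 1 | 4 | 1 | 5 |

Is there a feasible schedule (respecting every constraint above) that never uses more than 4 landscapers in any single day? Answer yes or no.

The minimum achievable peak is 5; 4 < 5, so no feasible schedule stays within the cap.

no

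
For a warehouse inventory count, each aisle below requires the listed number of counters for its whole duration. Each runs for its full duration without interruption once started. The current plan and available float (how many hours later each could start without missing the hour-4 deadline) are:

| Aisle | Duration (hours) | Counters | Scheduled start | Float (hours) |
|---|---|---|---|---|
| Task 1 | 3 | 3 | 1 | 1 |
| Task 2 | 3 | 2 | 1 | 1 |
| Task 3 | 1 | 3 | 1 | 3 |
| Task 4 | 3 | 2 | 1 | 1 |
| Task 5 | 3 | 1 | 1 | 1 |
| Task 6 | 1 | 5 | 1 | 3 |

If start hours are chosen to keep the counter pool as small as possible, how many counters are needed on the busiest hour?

8

Early-start (Task 1@1, Task 2@1, Task 3@1, Task 4@1, Task 5@1, Task 6@1) gives peak 16: h1:16  h2:8  h3:8  h4:0.
Shift Task 4→2, Task 5→2, Task 6→4.
Schedule Task 1@1, Task 2@1, Task 3@1, Task 4@2, Task 5@2, Task 6@4: h1:8  h2:8  h3:8  h4:8 — peak 8.
Total counter-hours = 32 over 4 hours ⇒ peak ≥ ⌈32/4⌉ = 8, so 8 is optimal.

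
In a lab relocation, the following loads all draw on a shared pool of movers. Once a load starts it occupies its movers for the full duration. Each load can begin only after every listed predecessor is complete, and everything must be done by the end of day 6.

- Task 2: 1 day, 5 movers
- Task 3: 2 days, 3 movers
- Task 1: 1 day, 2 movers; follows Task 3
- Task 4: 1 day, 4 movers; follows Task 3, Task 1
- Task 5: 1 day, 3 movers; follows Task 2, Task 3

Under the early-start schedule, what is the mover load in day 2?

3

At early start, day 2 has: Task 3.
Demand: 3 = 3.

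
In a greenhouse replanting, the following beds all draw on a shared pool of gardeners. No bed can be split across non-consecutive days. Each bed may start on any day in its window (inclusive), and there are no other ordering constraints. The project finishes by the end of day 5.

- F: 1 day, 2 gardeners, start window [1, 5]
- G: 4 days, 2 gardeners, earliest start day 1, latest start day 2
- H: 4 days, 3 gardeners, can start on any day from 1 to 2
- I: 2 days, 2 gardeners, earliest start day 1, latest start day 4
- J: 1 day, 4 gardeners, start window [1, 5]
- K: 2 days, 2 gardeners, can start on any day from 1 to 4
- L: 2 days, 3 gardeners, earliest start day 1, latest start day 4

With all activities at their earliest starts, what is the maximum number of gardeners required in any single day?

Early-start schedule: F@1, G@1, H@1, I@1, J@1, K@1, L@1.
Load per day: day 1: 18, day 2: 12, day 3: 5, day 4: 5, day 5: 0.
Peak is 18.

18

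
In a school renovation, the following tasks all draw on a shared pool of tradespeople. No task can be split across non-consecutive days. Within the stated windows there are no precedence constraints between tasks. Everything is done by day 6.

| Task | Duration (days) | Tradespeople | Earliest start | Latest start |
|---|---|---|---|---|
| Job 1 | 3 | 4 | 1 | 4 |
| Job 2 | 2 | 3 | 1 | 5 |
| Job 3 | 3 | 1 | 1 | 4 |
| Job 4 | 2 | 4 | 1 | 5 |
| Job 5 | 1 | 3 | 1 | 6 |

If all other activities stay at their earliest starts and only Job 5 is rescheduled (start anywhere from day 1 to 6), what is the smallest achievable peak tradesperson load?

12

Job 5@1: d1:15  d2:12  d3:5  d4:0  d5:0  d6:0 → peak 15
Job 5@2: d1:12  d2:15  d3:5  d4:0  d5:0  d6:0 → peak 15
Job 5@3: d1:12  d2:12  d3:8  d4:0  d5:0  d6:0 → peak 12
Job 5@4: d1:12  d2:12  d3:5  d4:3  d5:0  d6:0 → peak 12
Job 5@5: d1:12  d2:12  d3:5  d4:0  d5:3  d6:0 → peak 12
Job 5@6: d1:12  d2:12  d3:5  d4:0  d5:0  d6:3 → peak 12
Best is Job 5@3, peak 12.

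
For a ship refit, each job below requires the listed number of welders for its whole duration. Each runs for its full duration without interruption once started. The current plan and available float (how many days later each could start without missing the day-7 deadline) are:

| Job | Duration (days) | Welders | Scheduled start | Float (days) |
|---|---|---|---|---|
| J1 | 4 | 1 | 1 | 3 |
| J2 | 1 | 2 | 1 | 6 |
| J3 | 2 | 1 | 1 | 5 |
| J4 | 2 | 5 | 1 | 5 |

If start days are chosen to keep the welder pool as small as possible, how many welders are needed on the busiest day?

5

Early-start (J1@1, J2@1, J3@1, J4@1) gives peak 9: d1:9  d2:7  d3:1  d4:1  d5:0  d6:0  d7:0.
Shift J4→5.
Schedule J1@1, J2@1, J3@1, J4@5: d1:4  d2:2  d3:1  d4:1  d5:5  d6:5  d7:0 — peak 5.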